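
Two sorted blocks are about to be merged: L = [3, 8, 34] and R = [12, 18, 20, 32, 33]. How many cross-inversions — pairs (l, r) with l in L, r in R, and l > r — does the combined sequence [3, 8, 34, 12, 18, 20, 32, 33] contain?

There are 5 cross-inversions.

Take each right-half value and tally the left-half values above it:
r = 12: 34 → 1
r = 18: 34 → 1
r = 20: 34 → 1
r = 32: 34 → 1
r = 33: 34 → 1
Cross-inversions: 1 + 1 + 1 + 1 + 1 = 5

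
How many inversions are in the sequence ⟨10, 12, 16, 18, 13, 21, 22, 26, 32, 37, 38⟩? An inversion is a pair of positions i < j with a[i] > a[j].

Sweep left to right; for each value list the smaller values that follow it:
10 → none → 0
12 → none → 0
16 → 13 → 1
18 → 13 → 1
13 → none → 0
21 → none → 0
22 → none → 0
26 → none → 0
32 → none → 0
37 → none → 0
38 → none → 0
Sum: 0 + 0 + 1 + 1 + 0 + 0 + 0 + 0 + 0 + 0 + 0 = 2

2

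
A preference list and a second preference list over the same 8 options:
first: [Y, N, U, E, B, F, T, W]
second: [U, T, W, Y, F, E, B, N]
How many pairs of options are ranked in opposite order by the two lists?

Assign each item its position (1..8) in the first ordering, then rewrite the second ordering as that position sequence:
positions: Y→1, N→2, U→3, E→4, B→5, F→6, T→7, W→8
second ordering as positions: [3, 7, 8, 1, 6, 4, 5, 2]
Discordant pairs = inversions in this position sequence.
3: 1, 2 → 2
7: 1, 6, 4, 5, 2 → 5
8: 1, 6, 4, 5, 2 → 5
1: 0
6: 4, 5, 2 → 3
4: 2 → 1
5: 2 → 1
2: 0
Total: 2 + 5 + 5 + 0 + 3 + 1 + 1 + 0 = 17

17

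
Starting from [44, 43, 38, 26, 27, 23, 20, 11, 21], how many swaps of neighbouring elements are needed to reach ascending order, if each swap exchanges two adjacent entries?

33

Minimum adjacent swaps = number of inversions (each swap of adjacent out-of-order elements removes one inversion and no swap can remove more).
Count inversions — for each element, later elements that are smaller:
44: 43, 38, 26, 27, 23, 20, 11, 21 → 8
43: 38, 26, 27, 23, 20, 11, 21 → 7
38: 26, 27, 23, 20, 11, 21 → 6
26: 23, 20, 11, 21 → 4
27: 23, 20, 11, 21 → 4
23: 20, 11, 21 → 3
20: 11 → 1
11: none → 0
21: none → 0
Total inversions: 8 + 7 + 6 + 4 + 4 + 3 + 1 + 0 + 0 = 33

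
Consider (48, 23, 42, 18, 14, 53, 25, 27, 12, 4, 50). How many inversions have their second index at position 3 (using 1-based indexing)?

The element at index 3 is 42.
Elements before it: 48, 23
Those larger than 42: 48

1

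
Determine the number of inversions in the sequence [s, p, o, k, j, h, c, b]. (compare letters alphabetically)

28

Sweep left to right; for each value list the smaller values that follow it:
s: 7
p: 6
o: 5
k: 4
j: 3
h: 2
c: 1
b: 0
Sum: 7 + 6 + 5 + 4 + 3 + 2 + 1 + 0 = 28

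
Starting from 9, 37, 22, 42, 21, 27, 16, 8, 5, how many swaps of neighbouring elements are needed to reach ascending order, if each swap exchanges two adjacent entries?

There are 26 swaps.

Minimum adjacent swaps = number of inversions (each swap of adjacent out-of-order elements removes one inversion and no swap can remove more).
Count inversions — for each element, later elements that are smaller:
9: 8, 5 → 2
37: 22, 21, 27, 16, 8, 5 → 6
22: 21, 16, 8, 5 → 4
42: 21, 27, 16, 8, 5 → 5
21: 16, 8, 5 → 3
27: 16, 8, 5 → 3
16: 8, 5 → 2
8: 5 → 1
5: none → 0
Total inversions: 2 + 6 + 4 + 5 + 3 + 3 + 2 + 1 + 0 = 26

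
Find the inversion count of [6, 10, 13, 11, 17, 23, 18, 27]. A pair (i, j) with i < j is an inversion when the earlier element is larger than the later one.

2

For each element, count later entries that are smaller:
6: 0
10: 0
13: 1
11: 0
17: 0
23: 1
18: 0
27: 0
Sum: 0 + 0 + 1 + 0 + 0 + 1 + 0 + 0 = 2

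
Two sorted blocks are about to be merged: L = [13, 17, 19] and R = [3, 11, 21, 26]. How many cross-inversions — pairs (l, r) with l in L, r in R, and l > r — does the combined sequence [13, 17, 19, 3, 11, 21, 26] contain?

There are 6 cross-inversions.

For each element r of the right run, count left-run elements greater than r:
r = 3: 13, 17, 19 → 3
r = 11: 13, 17, 19 → 3
r = 21: none → 0
r = 26: none → 0
Cross-inversions: 3 + 3 + 0 + 0 = 6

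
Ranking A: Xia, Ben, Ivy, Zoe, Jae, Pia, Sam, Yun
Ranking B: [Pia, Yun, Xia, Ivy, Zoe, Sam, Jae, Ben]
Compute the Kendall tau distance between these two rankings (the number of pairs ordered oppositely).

Assign each item its position (1..8) in the first ordering, then rewrite the second ordering as that position sequence:
positions: Xia→1, Ben→2, Ivy→3, Zoe→4, Jae→5, Pia→6, Sam→7, Yun→8
second ordering as positions: [6, 8, 1, 3, 4, 7, 5, 2]
Discordant pairs = inversions in this position sequence.
6: 1, 3, 4, 5, 2 → 5
8: 1, 3, 4, 7, 5, 2 → 6
1: 0
3: 2 → 1
4: 2 → 1
7: 5, 2 → 2
5: 2 → 1
2: 0
Total: 5 + 6 + 0 + 1 + 1 + 2 + 1 + 0 = 16

16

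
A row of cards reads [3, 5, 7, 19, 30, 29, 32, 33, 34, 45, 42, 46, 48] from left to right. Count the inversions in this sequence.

Sweep left to right; for each value list the smaller values that follow it:
3: 0
5: 0
7: 0
19: 0
30: 1
29: 0
32: 0
33: 0
34: 0
45: 1
42: 0
46: 0
48: 0
Sum: 0 + 0 + 0 + 0 + 1 + 0 + 0 + 0 + 0 + 1 + 0 + 0 + 0 = 2

2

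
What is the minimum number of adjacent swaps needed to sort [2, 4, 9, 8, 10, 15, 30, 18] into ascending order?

2

The minimum number of adjacent swaps to sort an array equals its inversion count, since every such swap removes exactly one inversion.
Count inversions — for each element, later elements that are smaller:
2: none → 0
4: none → 0
9: 8 → 1
8: none → 0
10: none → 0
15: none → 0
30: 18 → 1
18: none → 0
Total inversions: 0 + 0 + 1 + 0 + 0 + 0 + 1 + 0 = 2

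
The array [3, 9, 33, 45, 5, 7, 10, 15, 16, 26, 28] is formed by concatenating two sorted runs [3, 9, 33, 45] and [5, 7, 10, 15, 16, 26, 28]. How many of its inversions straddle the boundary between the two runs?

For each element r of the right run, count left-run elements greater than r:
r = 5: 9, 33, 45 → 3
r = 7: 9, 33, 45 → 3
r = 10: 33, 45 → 2
r = 15: 33, 45 → 2
r = 16: 33, 45 → 2
r = 26: 33, 45 → 2
r = 28: 33, 45 → 2
Cross-inversions: 3 + 3 + 2 + 2 + 2 + 2 + 2 = 16

16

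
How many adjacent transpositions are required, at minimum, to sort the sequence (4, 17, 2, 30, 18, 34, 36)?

3 adjacent swaps

Minimum adjacent swaps = number of inversions (each swap of adjacent out-of-order elements removes one inversion and no swap can remove more).
Count inversions — for each element, later elements that are smaller:
4: 2 → 1
17: 2 → 1
2: none → 0
30: 18 → 1
18: none → 0
34: none → 0
36: none → 0
Total inversions: 1 + 1 + 0 + 1 + 0 + 0 + 0 = 3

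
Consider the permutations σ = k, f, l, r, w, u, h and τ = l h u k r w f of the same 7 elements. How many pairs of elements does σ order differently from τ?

Discordant pairs: 13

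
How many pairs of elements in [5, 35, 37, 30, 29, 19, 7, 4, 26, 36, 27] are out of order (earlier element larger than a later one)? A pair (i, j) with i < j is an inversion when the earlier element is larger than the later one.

31

Sweep left to right; for each value list the smaller values that follow it:
5: 1
35: 7
37: 8
30: 6
29: 5
19: 2
7: 1
4: 0
26: 0
36: 1
27: 0
Sum: 1 + 7 + 8 + 6 + 5 + 2 + 1 + 0 + 0 + 1 + 0 = 31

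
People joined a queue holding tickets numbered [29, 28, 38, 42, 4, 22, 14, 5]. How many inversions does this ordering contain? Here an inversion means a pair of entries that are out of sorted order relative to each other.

There are 20 out-of-order pairs.

Element-by-element contributions:
29: 5
28: 4
38: 4
42: 4
4: 0
22: 2
14: 1
5: 0
Sum: 5 + 4 + 4 + 4 + 0 + 2 + 1 + 0 = 20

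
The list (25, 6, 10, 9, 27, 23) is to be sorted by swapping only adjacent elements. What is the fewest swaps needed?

6 swaps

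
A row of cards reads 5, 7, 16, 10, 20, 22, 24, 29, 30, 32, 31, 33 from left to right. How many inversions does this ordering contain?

2

Element-by-element contributions:
5 → none → 0
7 → none → 0
16 → 10 → 1
10 → none → 0
20 → none → 0
22 → none → 0
24 → none → 0
29 → none → 0
30 → none → 0
32 → 31 → 1
31 → none → 0
33 → none → 0
Sum: 0 + 0 + 1 + 0 + 0 + 0 + 0 + 0 + 0 + 1 + 0 + 0 = 2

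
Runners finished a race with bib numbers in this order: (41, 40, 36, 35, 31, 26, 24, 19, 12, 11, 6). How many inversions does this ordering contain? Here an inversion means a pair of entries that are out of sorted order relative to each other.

There are 55 inversions.

Sweep left to right; for each value list the smaller values that follow it:
41: 10
40: 9
36: 8
35: 7
31: 6
26: 5
24: 4
19: 3
12: 2
11: 1
6: 0
Sum: 10 + 9 + 8 + 7 + 6 + 5 + 4 + 3 + 2 + 1 + 0 = 55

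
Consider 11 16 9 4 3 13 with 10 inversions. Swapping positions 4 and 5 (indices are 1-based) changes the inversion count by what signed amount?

Positions 4 and 5 hold 4 and 3; after swapping, the array is [11, 16, 9, 3, 4, 13].
Element-by-element contributions:
11: 3
16: 4
9: 2
3: 0
4: 0
13: 0
Sum: 3 + 4 + 2 + 0 + 0 + 0 = 9
Change: 9 − 10 = -1

-1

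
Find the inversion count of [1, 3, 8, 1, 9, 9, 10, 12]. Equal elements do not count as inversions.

2 inversions

For each element, count later entries that are smaller:
1 → none → 0
3 → 1 → 1
8 → 1 → 1
1 → none → 0
9 → none → 0
9 → none → 0
10 → none → 0
12 → none → 0
Sum: 0 + 1 + 1 + 0 + 0 + 0 + 0 + 0 = 2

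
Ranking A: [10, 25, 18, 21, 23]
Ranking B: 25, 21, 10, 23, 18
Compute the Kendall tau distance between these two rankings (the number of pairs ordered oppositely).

There are 4 discordant pairs.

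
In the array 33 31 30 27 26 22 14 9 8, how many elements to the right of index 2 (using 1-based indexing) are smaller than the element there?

7

The element at index 2 is 31.
Elements after it: 30, 27, 26, 22, 14, 9, 8
Those smaller than 31: 30, 27, 26, 22, 14, 9, 8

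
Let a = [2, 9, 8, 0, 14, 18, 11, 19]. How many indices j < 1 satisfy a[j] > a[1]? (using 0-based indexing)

0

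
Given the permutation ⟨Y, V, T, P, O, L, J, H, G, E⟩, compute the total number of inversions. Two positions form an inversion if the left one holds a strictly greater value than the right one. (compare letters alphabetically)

For each element, count later entries that are smaller:
Y: 9
V: 8
T: 7
P: 6
O: 5
L: 4
J: 3
H: 2
G: 1
E: 0
Sum: 9 + 8 + 7 + 6 + 5 + 4 + 3 + 2 + 1 + 0 = 45

45 out-of-order pairs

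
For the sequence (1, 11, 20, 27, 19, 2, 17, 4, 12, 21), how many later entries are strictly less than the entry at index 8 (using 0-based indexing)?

The element at index 8 is 12.
Elements after it: 21
None of them are smaller than 12.

0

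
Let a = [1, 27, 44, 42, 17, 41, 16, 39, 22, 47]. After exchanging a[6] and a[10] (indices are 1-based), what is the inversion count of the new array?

Positions 6 and 10 hold 41 and 47; after swapping, the array is [1, 27, 44, 42, 17, 47, 16, 39, 22, 41].
Element-by-element contributions:
1: 0
27: 3
44: 6
42: 5
17: 1
47: 4
16: 0
39: 1
22: 0
41: 0
Sum: 0 + 3 + 6 + 5 + 1 + 4 + 0 + 1 + 0 + 0 = 20

20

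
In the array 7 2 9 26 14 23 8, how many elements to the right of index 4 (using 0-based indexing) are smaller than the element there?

The element at index 4 is 14.
Elements after it: 23, 8
Those smaller than 14: 8

1 such element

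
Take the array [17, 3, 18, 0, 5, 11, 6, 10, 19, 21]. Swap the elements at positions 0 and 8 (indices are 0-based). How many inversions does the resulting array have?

17

Positions 0 and 8 hold 17 and 19; after swapping, the array is [19, 3, 18, 0, 5, 11, 6, 10, 17, 21].
Element-by-element contributions:
19 → 3, 18, 0, 5, 11, 6, 10, 17 → 8
3 → 0 → 1
18 → 0, 5, 11, 6, 10, 17 → 6
0 → none → 0
5 → none → 0
11 → 6, 10 → 2
6 → none → 0
10 → none → 0
17 → none → 0
21 → none → 0
Sum: 8 + 1 + 6 + 0 + 0 + 2 + 0 + 0 + 0 + 0 = 17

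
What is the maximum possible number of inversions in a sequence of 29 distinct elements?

406

The maximum occurs when the array is in strictly decreasing order: every one of the C(29, 2) pairs is inverted.
C(29, 2) = 29·28/2 = 406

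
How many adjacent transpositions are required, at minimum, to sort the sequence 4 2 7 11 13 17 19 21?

Each adjacent swap fixes exactly one inversion, so the minimum swap count equals the number of inversions.
Count inversions — for each element, later elements that are smaller:
4: 2 → 1
2: none → 0
7: none → 0
11: none → 0
13: none → 0
17: none → 0
19: none → 0
21: none → 0
Total inversions: 1 + 0 + 0 + 0 + 0 + 0 + 0 + 0 = 1

1 swap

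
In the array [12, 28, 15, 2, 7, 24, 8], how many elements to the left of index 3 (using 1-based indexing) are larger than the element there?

The element at index 3 is 15.
Elements before it: 12, 28
Those larger than 15: 28

1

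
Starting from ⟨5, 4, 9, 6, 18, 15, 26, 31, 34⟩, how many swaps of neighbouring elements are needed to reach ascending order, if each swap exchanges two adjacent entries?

There are 3 adjacent swaps.

Each adjacent swap fixes exactly one inversion, so the minimum swap count equals the number of inversions.
Count inversions — for each element, later elements that are smaller:
5: 4 → 1
4: none → 0
9: 6 → 1
6: none → 0
18: 15 → 1
15: none → 0
26: none → 0
31: none → 0
34: none → 0
Total inversions: 1 + 0 + 1 + 0 + 1 + 0 + 0 + 0 + 0 = 3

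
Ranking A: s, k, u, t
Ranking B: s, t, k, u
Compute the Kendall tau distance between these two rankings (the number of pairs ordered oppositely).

2 discordant pairs

Assign each item its position (1..4) in the first ordering, then rewrite the second ordering as that position sequence:
positions: s→1, k→2, u→3, t→4
second ordering as positions: [1, 4, 2, 3]
Discordant pairs = inversions in this position sequence.
1: 0
4: 2, 3 → 2
2: 0
3: 0
Total: 0 + 2 + 0 + 0 = 2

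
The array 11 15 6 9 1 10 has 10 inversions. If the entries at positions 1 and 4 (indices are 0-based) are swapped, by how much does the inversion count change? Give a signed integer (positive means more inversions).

Positions 1 and 4 hold 15 and 1; after swapping, the array is [11, 1, 6, 9, 15, 10].
For each element, count later entries that are smaller:
11 → 1, 6, 9, 10 → 4
1 → none → 0
6 → none → 0
9 → none → 0
15 → 10 → 1
10 → none → 0
Sum: 4 + 0 + 0 + 0 + 1 + 0 = 5
Change: 5 − 10 = -5

-5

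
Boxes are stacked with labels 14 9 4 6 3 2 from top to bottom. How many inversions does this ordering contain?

14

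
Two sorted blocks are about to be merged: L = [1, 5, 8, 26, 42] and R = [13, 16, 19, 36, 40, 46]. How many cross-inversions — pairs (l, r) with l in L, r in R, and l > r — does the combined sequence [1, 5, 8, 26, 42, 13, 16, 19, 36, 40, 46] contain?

Take each right-half value and tally the left-half values above it:
r = 13: 26, 42 → 2
r = 16: 26, 42 → 2
r = 19: 26, 42 → 2
r = 36: 42 → 1
r = 40: 42 → 1
r = 46: none → 0
Cross-inversions: 2 + 2 + 2 + 1 + 1 + 0 = 8

8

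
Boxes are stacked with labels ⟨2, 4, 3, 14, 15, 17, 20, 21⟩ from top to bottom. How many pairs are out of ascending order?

1

Element-by-element contributions:
2 → none → 0
4 → 3 → 1
3 → none → 0
14 → none → 0
15 → none → 0
17 → none → 0
20 → none → 0
21 → none → 0
Sum: 0 + 1 + 0 + 0 + 0 + 0 + 0 + 0 = 1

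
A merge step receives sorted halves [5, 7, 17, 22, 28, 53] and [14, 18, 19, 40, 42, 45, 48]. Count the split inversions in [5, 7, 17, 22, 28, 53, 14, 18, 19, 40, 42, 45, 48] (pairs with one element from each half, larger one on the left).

Take each right-half value and tally the left-half values above it:
r = 14: 17, 22, 28, 53 → 4
r = 18: 22, 28, 53 → 3
r = 19: 22, 28, 53 → 3
r = 40: 53 → 1
r = 42: 53 → 1
r = 45: 53 → 1
r = 48: 53 → 1
Cross-inversions: 4 + 3 + 3 + 1 + 1 + 1 + 1 = 14

14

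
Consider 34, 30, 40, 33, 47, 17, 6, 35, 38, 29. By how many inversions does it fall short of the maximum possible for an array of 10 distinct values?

20

Maximum inversions for 10 distinct elements is C(10, 2) = 10·9/2 = 45.
Current inversions — for each element, count later smaller elements:
34: 5
30: 3
40: 6
33: 3
47: 5
17: 1
6: 0
35: 1
38: 1
29: 0
Current total: 5 + 3 + 6 + 3 + 5 + 1 + 0 + 1 + 1 + 0 = 25
Shortfall: 45 − 25 = 20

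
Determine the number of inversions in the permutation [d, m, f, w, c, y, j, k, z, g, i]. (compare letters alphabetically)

23

For each element, count later entries that are smaller:
d → c → 1
m → f, c, j, k, g, i → 6
f → c → 1
w → c, j, k, g, i → 5
c → none → 0
y → j, k, g, i → 4
j → g, i → 2
k → g, i → 2
z → g, i → 2
g → none → 0
i → none → 0
Sum: 1 + 6 + 1 + 5 + 0 + 4 + 2 + 2 + 2 + 0 + 0 = 23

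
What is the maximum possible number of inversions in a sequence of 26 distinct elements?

A reversed (strictly descending) arrangement makes every pair an inversion, giving C(26, 2) inversions.
C(26, 2) = 26·25/2 = 325

325 inversions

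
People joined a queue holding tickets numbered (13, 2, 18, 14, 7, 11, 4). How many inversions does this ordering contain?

Sweep left to right; for each value list the smaller values that follow it:
13: 4
2: 0
18: 4
14: 3
7: 1
11: 1
4: 0
Sum: 4 + 0 + 4 + 3 + 1 + 1 + 0 = 13

13 inversions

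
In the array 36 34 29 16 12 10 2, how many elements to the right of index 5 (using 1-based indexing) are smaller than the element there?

2 such elements

The element at index 5 is 12.
Elements after it: 10, 2
Those smaller than 12: 10, 2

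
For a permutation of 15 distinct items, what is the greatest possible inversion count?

A reversed (strictly descending) arrangement makes every pair an inversion, giving C(15, 2) inversions.
C(15, 2) = 15·14/2 = 105

105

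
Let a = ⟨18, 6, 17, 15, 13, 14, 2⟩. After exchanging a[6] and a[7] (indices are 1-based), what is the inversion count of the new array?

15 inversions

Positions 6 and 7 hold 14 and 2; after swapping, the array is [18, 6, 17, 15, 13, 2, 14].
Sweep left to right; for each value list the smaller values that follow it:
18 → 6, 17, 15, 13, 2, 14 → 6
6 → 2 → 1
17 → 15, 13, 2, 14 → 4
15 → 13, 2, 14 → 3
13 → 2 → 1
2 → none → 0
14 → none → 0
Sum: 6 + 1 + 4 + 3 + 1 + 0 + 0 = 15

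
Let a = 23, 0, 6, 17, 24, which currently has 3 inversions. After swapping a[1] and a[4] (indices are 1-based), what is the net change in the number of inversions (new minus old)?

-1

Positions 1 and 4 hold 23 and 17; after swapping, the array is [17, 0, 6, 23, 24].
For each element, count later entries that are smaller:
17: 2
0: 0
6: 0
23: 0
24: 0
Sum: 2 + 0 + 0 + 0 + 0 = 2
Change: 2 − 3 = -1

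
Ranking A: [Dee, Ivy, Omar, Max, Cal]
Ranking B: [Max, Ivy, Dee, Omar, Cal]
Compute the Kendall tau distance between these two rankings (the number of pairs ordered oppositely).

Assign each item its position (1..5) in the first ordering, then rewrite the second ordering as that position sequence:
positions: Dee→1, Ivy→2, Omar→3, Max→4, Cal→5
second ordering as positions: [4, 2, 1, 3, 5]
Discordant pairs = inversions in this position sequence.
4: 2, 1, 3 → 3
2: 1 → 1
1: 0
3: 0
5: 0
Total: 3 + 1 + 0 + 0 + 0 = 4

4 discordant pairs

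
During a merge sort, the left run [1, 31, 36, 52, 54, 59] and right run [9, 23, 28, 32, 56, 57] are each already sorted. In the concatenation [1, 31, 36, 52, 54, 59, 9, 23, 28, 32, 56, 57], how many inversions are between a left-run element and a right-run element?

Take each right-half value and tally the left-half values above it:
r = 9: 31, 36, 52, 54, 59 → 5
r = 23: 31, 36, 52, 54, 59 → 5
r = 28: 31, 36, 52, 54, 59 → 5
r = 32: 36, 52, 54, 59 → 4
r = 56: 59 → 1
r = 57: 59 → 1
Cross-inversions: 5 + 5 + 5 + 4 + 1 + 1 = 21

21 split inversions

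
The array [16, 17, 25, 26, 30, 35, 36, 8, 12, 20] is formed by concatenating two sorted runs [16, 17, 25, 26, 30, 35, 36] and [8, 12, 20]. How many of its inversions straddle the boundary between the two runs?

Take each right-half value and tally the left-half values above it:
r = 8: 16, 17, 25, 26, 30, 35, 36 → 7
r = 12: 16, 17, 25, 26, 30, 35, 36 → 7
r = 20: 25, 26, 30, 35, 36 → 5
Cross-inversions: 7 + 7 + 5 = 19

19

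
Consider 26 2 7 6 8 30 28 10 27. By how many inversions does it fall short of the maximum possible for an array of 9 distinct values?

25

Maximum inversions for 9 distinct elements is C(9, 2) = 9·8/2 = 36.
Current inversions — for each element, count later smaller elements:
26: 5
2: 0
7: 1
6: 0
8: 0
30: 3
28: 2
10: 0
27: 0
Current total: 5 + 0 + 1 + 0 + 0 + 3 + 2 + 0 + 0 = 11
Shortfall: 36 − 11 = 25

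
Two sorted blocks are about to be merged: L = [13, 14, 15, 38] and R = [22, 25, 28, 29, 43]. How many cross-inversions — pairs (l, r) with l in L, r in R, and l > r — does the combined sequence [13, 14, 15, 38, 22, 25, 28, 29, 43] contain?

There are 4 split inversions.

Count, for every r in R, how many entries of L exceed r:
r = 22: 38 → 1
r = 25: 38 → 1
r = 28: 38 → 1
r = 29: 38 → 1
r = 43: none → 0
Cross-inversions: 1 + 1 + 1 + 1 + 0 = 4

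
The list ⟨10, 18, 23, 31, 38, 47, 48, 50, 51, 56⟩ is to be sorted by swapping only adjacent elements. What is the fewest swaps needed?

There are 0 adjacent swaps.

Each adjacent swap fixes exactly one inversion, so the minimum swap count equals the number of inversions.
Count inversions — for each element, later elements that are smaller:
10: none → 0
18: none → 0
23: none → 0
31: none → 0
38: none → 0
47: none → 0
48: none → 0
50: none → 0
51: none → 0
56: none → 0
Total inversions: 0 + 0 + 0 + 0 + 0 + 0 + 0 + 0 + 0 + 0 = 0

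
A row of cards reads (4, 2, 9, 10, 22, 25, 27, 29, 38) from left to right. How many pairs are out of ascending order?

There is 1 inversion.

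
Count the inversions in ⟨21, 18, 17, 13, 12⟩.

10 inversions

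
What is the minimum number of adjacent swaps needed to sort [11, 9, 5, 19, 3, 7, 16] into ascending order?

11 swaps

The minimum number of adjacent swaps to sort an array equals its inversion count, since every such swap removes exactly one inversion.
Count inversions — for each element, later elements that are smaller:
11: 9, 5, 3, 7 → 4
9: 5, 3, 7 → 3
5: 3 → 1
19: 3, 7, 16 → 3
3: none → 0
7: none → 0
16: none → 0
Total inversions: 4 + 3 + 1 + 3 + 0 + 0 + 0 = 11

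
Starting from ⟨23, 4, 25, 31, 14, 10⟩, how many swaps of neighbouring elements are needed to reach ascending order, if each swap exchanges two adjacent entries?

8

The minimum number of adjacent swaps to sort an array equals its inversion count, since every such swap removes exactly one inversion.
Count inversions — for each element, later elements that are smaller:
23: 4, 14, 10 → 3
4: none → 0
25: 14, 10 → 2
31: 14, 10 → 2
14: 10 → 1
10: none → 0
Total inversions: 3 + 0 + 2 + 2 + 1 + 0 = 8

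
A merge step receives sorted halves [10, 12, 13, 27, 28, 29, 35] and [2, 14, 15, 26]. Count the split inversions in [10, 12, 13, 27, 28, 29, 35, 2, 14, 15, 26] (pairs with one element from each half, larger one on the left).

19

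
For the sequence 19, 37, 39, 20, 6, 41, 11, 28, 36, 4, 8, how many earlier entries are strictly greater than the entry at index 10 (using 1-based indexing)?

9 such elements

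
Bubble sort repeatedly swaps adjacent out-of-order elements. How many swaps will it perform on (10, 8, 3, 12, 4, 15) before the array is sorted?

6

Each adjacent swap fixes exactly one inversion, so the minimum swap count equals the number of inversions.
Count inversions — for each element, later elements that are smaller:
10: 8, 3, 4 → 3
8: 3, 4 → 2
3: none → 0
12: 4 → 1
4: none → 0
15: none → 0
Total inversions: 3 + 2 + 0 + 1 + 0 + 0 = 6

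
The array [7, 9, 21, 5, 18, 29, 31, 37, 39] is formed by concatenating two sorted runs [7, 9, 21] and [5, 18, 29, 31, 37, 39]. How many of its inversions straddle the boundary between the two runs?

4

Count, for every r in R, how many entries of L exceed r:
r = 5: 7, 9, 21 → 3
r = 18: 21 → 1
r = 29: none → 0
r = 31: none → 0
r = 37: none → 0
r = 39: none → 0
Cross-inversions: 3 + 1 + 0 + 0 + 0 + 0 = 4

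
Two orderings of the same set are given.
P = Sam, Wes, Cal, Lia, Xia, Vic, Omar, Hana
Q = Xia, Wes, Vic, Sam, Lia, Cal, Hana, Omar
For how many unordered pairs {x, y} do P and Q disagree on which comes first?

10

Assign each item its position (1..8) in the first ordering, then rewrite the second ordering as that position sequence:
positions: Sam→1, Wes→2, Cal→3, Lia→4, Xia→5, Vic→6, Omar→7, Hana→8
second ordering as positions: [5, 2, 6, 1, 4, 3, 8, 7]
Discordant pairs = inversions in this position sequence.
5: 2, 1, 4, 3 → 4
2: 1 → 1
6: 1, 4, 3 → 3
1: 0
4: 3 → 1
3: 0
8: 7 → 1
7: 0
Total: 4 + 1 + 3 + 0 + 1 + 0 + 1 + 0 = 10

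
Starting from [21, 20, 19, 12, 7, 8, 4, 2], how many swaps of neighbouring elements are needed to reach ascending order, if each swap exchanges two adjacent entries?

27

The minimum number of adjacent swaps to sort an array equals its inversion count, since every such swap removes exactly one inversion.
Count inversions — for each element, later elements that are smaller:
21: 20, 19, 12, 7, 8, 4, 2 → 7
20: 19, 12, 7, 8, 4, 2 → 6
19: 12, 7, 8, 4, 2 → 5
12: 7, 8, 4, 2 → 4
7: 4, 2 → 2
8: 4, 2 → 2
4: 2 → 1
2: none → 0
Total inversions: 7 + 6 + 5 + 4 + 2 + 2 + 1 + 0 = 27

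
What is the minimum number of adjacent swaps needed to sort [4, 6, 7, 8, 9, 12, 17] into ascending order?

0

The minimum number of adjacent swaps to sort an array equals its inversion count, since every such swap removes exactly one inversion.
Count inversions — for each element, later elements that are smaller:
4: none → 0
6: none → 0
7: none → 0
8: none → 0
9: none → 0
12: none → 0
17: none → 0
Total inversions: 0 + 0 + 0 + 0 + 0 + 0 + 0 = 0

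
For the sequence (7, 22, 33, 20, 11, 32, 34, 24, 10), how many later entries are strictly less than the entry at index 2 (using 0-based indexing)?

5

The element at index 2 is 33.
Elements after it: 20, 11, 32, 34, 24, 10
Those smaller than 33: 20, 11, 32, 24, 10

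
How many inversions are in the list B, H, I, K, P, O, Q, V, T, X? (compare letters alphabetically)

2

For each element, count later entries that are smaller:
B → none → 0
H → none → 0
I → none → 0
K → none → 0
P → O → 1
O → none → 0
Q → none → 0
V → T → 1
T → none → 0
X → none → 0
Sum: 0 + 0 + 0 + 0 + 1 + 0 + 0 + 1 + 0 + 0 = 2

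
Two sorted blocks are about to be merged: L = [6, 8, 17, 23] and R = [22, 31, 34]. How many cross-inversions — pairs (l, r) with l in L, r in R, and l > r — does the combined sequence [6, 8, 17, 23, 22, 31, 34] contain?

1 cross-inversion

Count, for every r in R, how many entries of L exceed r:
r = 22: 23 → 1
r = 31: none → 0
r = 34: none → 0
Cross-inversions: 1 + 0 + 0 = 1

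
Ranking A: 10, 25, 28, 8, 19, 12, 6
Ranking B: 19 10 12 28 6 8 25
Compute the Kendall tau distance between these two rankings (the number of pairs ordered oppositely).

11 discordant pairs

Assign each item its position (1..7) in the first ordering, then rewrite the second ordering as that position sequence:
positions: 10→1, 25→2, 28→3, 8→4, 19→5, 12→6, 6→7
second ordering as positions: [5, 1, 6, 3, 7, 4, 2]
Discordant pairs = inversions in this position sequence.
5: 1, 3, 4, 2 → 4
1: 0
6: 3, 4, 2 → 3
3: 2 → 1
7: 4, 2 → 2
4: 2 → 1
2: 0
Total: 4 + 0 + 3 + 1 + 2 + 1 + 0 = 11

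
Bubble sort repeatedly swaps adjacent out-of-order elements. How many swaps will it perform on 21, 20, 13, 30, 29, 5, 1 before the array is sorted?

Minimum adjacent swaps = number of inversions (each swap of adjacent out-of-order elements removes one inversion and no swap can remove more).
Count inversions — for each element, later elements that are smaller:
21: 20, 13, 5, 1 → 4
20: 13, 5, 1 → 3
13: 5, 1 → 2
30: 29, 5, 1 → 3
29: 5, 1 → 2
5: 1 → 1
1: none → 0
Total inversions: 4 + 3 + 2 + 3 + 2 + 1 + 0 = 15

15 swaps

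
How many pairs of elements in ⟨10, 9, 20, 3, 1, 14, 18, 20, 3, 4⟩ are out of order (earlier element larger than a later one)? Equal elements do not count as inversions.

For each element, count later entries that are smaller:
10 → 9, 3, 1, 3, 4 → 5
9 → 3, 1, 3, 4 → 4
20 → 3, 1, 14, 18, 3, 4 → 6
3 → 1 → 1
1 → none → 0
14 → 3, 4 → 2
18 → 3, 4 → 2
20 → 3, 4 → 2
3 → none → 0
4 → none → 0
Sum: 5 + 4 + 6 + 1 + 0 + 2 + 2 + 2 + 0 + 0 = 22

22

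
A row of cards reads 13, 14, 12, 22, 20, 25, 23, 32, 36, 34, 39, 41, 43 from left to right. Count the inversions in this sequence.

5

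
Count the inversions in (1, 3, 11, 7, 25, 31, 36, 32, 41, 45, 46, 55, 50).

3 out-of-order pairs

Element-by-element contributions:
1: 0
3: 0
11: 1
7: 0
25: 0
31: 0
36: 1
32: 0
41: 0
45: 0
46: 0
55: 1
50: 0
Sum: 0 + 0 + 1 + 0 + 0 + 0 + 1 + 0 + 0 + 0 + 0 + 1 + 0 = 3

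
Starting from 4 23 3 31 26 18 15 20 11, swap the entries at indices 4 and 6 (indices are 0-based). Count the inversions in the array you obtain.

16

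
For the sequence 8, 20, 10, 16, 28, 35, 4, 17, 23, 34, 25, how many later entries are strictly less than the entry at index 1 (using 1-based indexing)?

1

The element at index 1 is 8.
Elements after it: 20, 10, 16, 28, 35, 4, 17, 23, 34, 25
Those smaller than 8: 4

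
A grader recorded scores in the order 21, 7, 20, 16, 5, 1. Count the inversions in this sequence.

Sweep left to right; for each value list the smaller values that follow it:
21 → 7, 20, 16, 5, 1 → 5
7 → 5, 1 → 2
20 → 16, 5, 1 → 3
16 → 5, 1 → 2
5 → 1 → 1
1 → none → 0
Sum: 5 + 2 + 3 + 2 + 1 + 0 = 13

13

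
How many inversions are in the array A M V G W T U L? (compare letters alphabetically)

Element-by-element contributions:
A → none → 0
M → G, L → 2
V → G, T, U, L → 4
G → none → 0
W → T, U, L → 3
T → L → 1
U → L → 1
L → none → 0
Sum: 0 + 2 + 4 + 0 + 3 + 1 + 1 + 0 = 11

There are 11 inversions.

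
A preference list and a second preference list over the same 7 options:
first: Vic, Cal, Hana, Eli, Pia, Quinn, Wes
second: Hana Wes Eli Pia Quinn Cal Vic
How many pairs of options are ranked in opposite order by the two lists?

Assign each item its position (1..7) in the first ordering, then rewrite the second ordering as that position sequence:
positions: Vic→1, Cal→2, Hana→3, Eli→4, Pia→5, Quinn→6, Wes→7
second ordering as positions: [3, 7, 4, 5, 6, 2, 1]
Discordant pairs = inversions in this position sequence.
3: 2, 1 → 2
7: 4, 5, 6, 2, 1 → 5
4: 2, 1 → 2
5: 2, 1 → 2
6: 2, 1 → 2
2: 1 → 1
1: 0
Total: 2 + 5 + 2 + 2 + 2 + 1 + 0 = 14

Pairs: 14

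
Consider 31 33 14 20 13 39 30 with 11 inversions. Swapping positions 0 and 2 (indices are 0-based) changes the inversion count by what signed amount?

-1

Positions 0 and 2 hold 31 and 14; after swapping, the array is [14, 33, 31, 20, 13, 39, 30].
Element-by-element contributions:
14: 1
33: 4
31: 3
20: 1
13: 0
39: 1
30: 0
Sum: 1 + 4 + 3 + 1 + 0 + 1 + 0 = 10
Change: 10 − 11 = -1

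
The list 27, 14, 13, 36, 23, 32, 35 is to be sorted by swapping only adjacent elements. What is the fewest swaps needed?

7

Each adjacent swap fixes exactly one inversion, so the minimum swap count equals the number of inversions.
Count inversions — for each element, later elements that are smaller:
27: 14, 13, 23 → 3
14: 13 → 1
13: none → 0
36: 23, 32, 35 → 3
23: none → 0
32: none → 0
35: none → 0
Total inversions: 3 + 1 + 0 + 3 + 0 + 0 + 0 = 7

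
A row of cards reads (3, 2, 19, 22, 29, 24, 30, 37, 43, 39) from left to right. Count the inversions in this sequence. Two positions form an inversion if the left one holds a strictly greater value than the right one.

Element-by-element contributions:
3: 1
2: 0
19: 0
22: 0
29: 1
24: 0
30: 0
37: 0
43: 1
39: 0
Sum: 1 + 0 + 0 + 0 + 1 + 0 + 0 + 0 + 1 + 0 = 3

Out-of-order pairs: 3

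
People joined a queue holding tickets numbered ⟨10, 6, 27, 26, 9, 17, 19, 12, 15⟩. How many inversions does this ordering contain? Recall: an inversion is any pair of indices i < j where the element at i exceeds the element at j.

There are 17 inversions.

Sweep left to right; for each value list the smaller values that follow it:
10 → 6, 9 → 2
6 → none → 0
27 → 26, 9, 17, 19, 12, 15 → 6
26 → 9, 17, 19, 12, 15 → 5
9 → none → 0
17 → 12, 15 → 2
19 → 12, 15 → 2
12 → none → 0
15 → none → 0
Sum: 2 + 0 + 6 + 5 + 0 + 2 + 2 + 0 + 0 = 17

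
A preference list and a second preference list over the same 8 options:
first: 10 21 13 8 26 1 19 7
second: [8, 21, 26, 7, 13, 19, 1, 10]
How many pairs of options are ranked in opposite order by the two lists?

Assign each item its position (1..8) in the first ordering, then rewrite the second ordering as that position sequence:
positions: 10→1, 21→2, 13→3, 8→4, 26→5, 1→6, 19→7, 7→8
second ordering as positions: [4, 2, 5, 8, 3, 7, 6, 1]
Discordant pairs = inversions in this position sequence.
4: 2, 3, 1 → 3
2: 1 → 1
5: 3, 1 → 2
8: 3, 7, 6, 1 → 4
3: 1 → 1
7: 6, 1 → 2
6: 1 → 1
1: 0
Total: 3 + 1 + 2 + 4 + 1 + 2 + 1 + 0 = 14

14 pairs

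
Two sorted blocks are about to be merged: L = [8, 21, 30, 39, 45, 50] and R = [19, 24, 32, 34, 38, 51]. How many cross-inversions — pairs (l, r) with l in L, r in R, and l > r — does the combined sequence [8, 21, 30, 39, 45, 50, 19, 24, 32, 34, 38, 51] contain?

18 cross-inversions

For each element r of the right run, count left-run elements greater than r:
r = 19: 21, 30, 39, 45, 50 → 5
r = 24: 30, 39, 45, 50 → 4
r = 32: 39, 45, 50 → 3
r = 34: 39, 45, 50 → 3
r = 38: 39, 45, 50 → 3
r = 51: none → 0
Cross-inversions: 5 + 4 + 3 + 3 + 3 + 0 = 18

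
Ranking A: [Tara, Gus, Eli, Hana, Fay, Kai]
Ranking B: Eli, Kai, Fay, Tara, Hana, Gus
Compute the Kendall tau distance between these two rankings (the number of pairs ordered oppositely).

Discordant pairs: 10

Assign each item its position (1..6) in the first ordering, then rewrite the second ordering as that position sequence:
positions: Tara→1, Gus→2, Eli→3, Hana→4, Fay→5, Kai→6
second ordering as positions: [3, 6, 5, 1, 4, 2]
Discordant pairs = inversions in this position sequence.
3: 1, 2 → 2
6: 5, 1, 4, 2 → 4
5: 1, 4, 2 → 3
1: 0
4: 2 → 1
2: 0
Total: 2 + 4 + 3 + 0 + 1 + 0 = 10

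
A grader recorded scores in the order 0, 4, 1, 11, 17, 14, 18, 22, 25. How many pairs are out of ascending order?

Element-by-element contributions:
0 → none → 0
4 → 1 → 1
1 → none → 0
11 → none → 0
17 → 14 → 1
14 → none → 0
18 → none → 0
22 → none → 0
25 → none → 0
Sum: 0 + 1 + 0 + 0 + 1 + 0 + 0 + 0 + 0 = 2

Out-of-order pairs: 2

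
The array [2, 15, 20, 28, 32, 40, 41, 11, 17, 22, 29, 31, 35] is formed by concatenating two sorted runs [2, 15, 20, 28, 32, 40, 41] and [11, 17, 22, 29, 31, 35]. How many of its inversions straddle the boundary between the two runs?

23

Take each right-half value and tally the left-half values above it:
r = 11: 15, 20, 28, 32, 40, 41 → 6
r = 17: 20, 28, 32, 40, 41 → 5
r = 22: 28, 32, 40, 41 → 4
r = 29: 32, 40, 41 → 3
r = 31: 32, 40, 41 → 3
r = 35: 40, 41 → 2
Cross-inversions: 6 + 5 + 4 + 3 + 3 + 2 = 23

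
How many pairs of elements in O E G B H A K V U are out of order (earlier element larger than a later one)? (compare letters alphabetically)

Element-by-element contributions:
O → E, G, B, H, A, K → 6
E → B, A → 2
G → B, A → 2
B → A → 1
H → A → 1
A → none → 0
K → none → 0
V → U → 1
U → none → 0
Sum: 6 + 2 + 2 + 1 + 1 + 0 + 0 + 1 + 0 = 13

13 out-of-order pairs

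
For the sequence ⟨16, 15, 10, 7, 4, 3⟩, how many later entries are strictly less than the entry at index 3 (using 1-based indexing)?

3

The element at index 3 is 10.
Elements after it: 7, 4, 3
Those smaller than 10: 7, 4, 3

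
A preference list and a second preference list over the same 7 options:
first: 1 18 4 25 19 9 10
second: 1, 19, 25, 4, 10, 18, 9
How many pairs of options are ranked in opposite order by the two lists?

8

Assign each item its position (1..7) in the first ordering, then rewrite the second ordering as that position sequence:
positions: 1→1, 18→2, 4→3, 25→4, 19→5, 9→6, 10→7
second ordering as positions: [1, 5, 4, 3, 7, 2, 6]
Discordant pairs = inversions in this position sequence.
1: 0
5: 4, 3, 2 → 3
4: 3, 2 → 2
3: 2 → 1
7: 2, 6 → 2
2: 0
6: 0
Total: 0 + 3 + 2 + 1 + 2 + 0 + 0 = 8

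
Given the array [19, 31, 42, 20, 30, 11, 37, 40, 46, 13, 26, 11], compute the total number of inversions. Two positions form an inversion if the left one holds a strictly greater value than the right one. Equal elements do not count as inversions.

Count, for each position, how many later elements it exceeds:
19: 3
31: 6
42: 8
20: 3
30: 4
11: 0
37: 3
40: 3
46: 3
13: 1
26: 1
11: 0
Sum: 3 + 6 + 8 + 3 + 4 + 0 + 3 + 3 + 3 + 1 + 1 + 0 = 35

35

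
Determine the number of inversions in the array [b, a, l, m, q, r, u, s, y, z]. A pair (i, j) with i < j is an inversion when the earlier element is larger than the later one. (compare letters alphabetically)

2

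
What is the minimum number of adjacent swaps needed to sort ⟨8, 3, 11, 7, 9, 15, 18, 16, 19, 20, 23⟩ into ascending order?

5

The minimum number of adjacent swaps to sort an array equals its inversion count, since every such swap removes exactly one inversion.
Count inversions — for each element, later elements that are smaller:
8: 3, 7 → 2
3: none → 0
11: 7, 9 → 2
7: none → 0
9: none → 0
15: none → 0
18: 16 → 1
16: none → 0
19: none → 0
20: none → 0
23: none → 0
Total inversions: 2 + 0 + 2 + 0 + 0 + 0 + 1 + 0 + 0 + 0 + 0 = 5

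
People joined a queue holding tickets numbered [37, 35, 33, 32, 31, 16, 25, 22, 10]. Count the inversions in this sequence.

34 inversions

Count, for each position, how many later elements it exceeds:
37 → 35, 33, 32, 31, 16, 25, 22, 10 → 8
35 → 33, 32, 31, 16, 25, 22, 10 → 7
33 → 32, 31, 16, 25, 22, 10 → 6
32 → 31, 16, 25, 22, 10 → 5
31 → 16, 25, 22, 10 → 4
16 → 10 → 1
25 → 22, 10 → 2
22 → 10 → 1
10 → none → 0
Sum: 8 + 7 + 6 + 5 + 4 + 1 + 2 + 1 + 0 = 34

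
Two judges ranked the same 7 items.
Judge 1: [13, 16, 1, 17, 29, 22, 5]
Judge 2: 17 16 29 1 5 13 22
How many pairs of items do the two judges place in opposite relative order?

9

Assign each item its position (1..7) in the first ordering, then rewrite the second ordering as that position sequence:
positions: 13→1, 16→2, 1→3, 17→4, 29→5, 22→6, 5→7
second ordering as positions: [4, 2, 5, 3, 7, 1, 6]
Discordant pairs = inversions in this position sequence.
4: 2, 3, 1 → 3
2: 1 → 1
5: 3, 1 → 2
3: 1 → 1
7: 1, 6 → 2
1: 0
6: 0
Total: 3 + 1 + 2 + 1 + 2 + 0 + 0 = 9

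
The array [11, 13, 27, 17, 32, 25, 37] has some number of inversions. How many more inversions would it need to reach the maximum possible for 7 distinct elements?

18

Maximum inversions for 7 distinct elements is C(7, 2) = 7·6/2 = 21.
Current inversions — for each element, count later smaller elements:
11: 0
13: 0
27: 2
17: 0
32: 1
25: 0
37: 0
Current total: 0 + 0 + 2 + 0 + 1 + 0 + 0 = 3
Shortfall: 21 − 3 = 18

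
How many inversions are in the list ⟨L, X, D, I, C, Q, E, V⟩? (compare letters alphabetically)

14 inversions

Sweep left to right; for each value list the smaller values that follow it:
L → D, I, C, E → 4
X → D, I, C, Q, E, V → 6
D → C → 1
I → C, E → 2
C → none → 0
Q → E → 1
E → none → 0
V → none → 0
Sum: 4 + 6 + 1 + 2 + 0 + 1 + 0 + 0 = 14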